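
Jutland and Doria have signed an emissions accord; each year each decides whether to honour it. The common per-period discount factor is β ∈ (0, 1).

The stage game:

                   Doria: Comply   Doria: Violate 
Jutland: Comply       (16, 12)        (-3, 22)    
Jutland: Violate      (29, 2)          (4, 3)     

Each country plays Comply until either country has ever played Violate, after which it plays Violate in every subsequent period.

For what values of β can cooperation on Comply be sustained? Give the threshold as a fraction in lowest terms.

Jutland: cooperation gives 16 each period; deviation gives 29 once then 4 forever.
  16/(1−β) ≥ 29 + 4β/(1−β) ⇒ β ≥ 13/25.
Doria: cooperation gives 12 each period; deviation gives 22 once then 3 forever.
  β ≥ 10/19.
Both must hold, so the binding constraint is Doria's: β ≥ 10/19.

10/19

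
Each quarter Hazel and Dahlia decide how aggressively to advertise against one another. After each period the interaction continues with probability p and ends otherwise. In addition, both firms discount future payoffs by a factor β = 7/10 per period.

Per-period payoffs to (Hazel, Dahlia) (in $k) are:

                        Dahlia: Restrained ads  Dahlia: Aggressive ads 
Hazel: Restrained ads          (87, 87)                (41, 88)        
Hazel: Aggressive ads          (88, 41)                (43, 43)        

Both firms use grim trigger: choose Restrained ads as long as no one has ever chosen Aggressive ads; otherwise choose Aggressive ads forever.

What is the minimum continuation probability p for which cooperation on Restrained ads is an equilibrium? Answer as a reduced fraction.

2/63

Expected continuation weight on next period's payoff is β·p = 7/10·p, which plays the role of the discount factor.
Cooperation requires 7/10·p ≥ (88−87)/(88−43) = 1/45, hence p ≥ 2/63.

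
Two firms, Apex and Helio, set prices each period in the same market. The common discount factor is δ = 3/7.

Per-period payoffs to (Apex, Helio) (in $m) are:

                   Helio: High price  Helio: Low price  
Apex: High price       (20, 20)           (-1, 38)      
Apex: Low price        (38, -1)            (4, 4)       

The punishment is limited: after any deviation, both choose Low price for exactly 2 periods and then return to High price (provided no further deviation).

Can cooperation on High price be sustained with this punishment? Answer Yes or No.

Comparing payoff streams over the 3 periods until play realigns: cooperate → 20(1+δ+…+δ^2); deviate → 38 + 4(δ+…+δ^2).
Cooperation is sustained iff (20−4)(δ+…+δ^2) ≥ 38−20.
δ+…+δ^2 = 3/7·(1−(3/7)^2)/(1−3/7) = 0.6122, and (38−20)/(20−4) = 1.1250.
0.6122 < 1.1250, so cooperation is not sustainable.

No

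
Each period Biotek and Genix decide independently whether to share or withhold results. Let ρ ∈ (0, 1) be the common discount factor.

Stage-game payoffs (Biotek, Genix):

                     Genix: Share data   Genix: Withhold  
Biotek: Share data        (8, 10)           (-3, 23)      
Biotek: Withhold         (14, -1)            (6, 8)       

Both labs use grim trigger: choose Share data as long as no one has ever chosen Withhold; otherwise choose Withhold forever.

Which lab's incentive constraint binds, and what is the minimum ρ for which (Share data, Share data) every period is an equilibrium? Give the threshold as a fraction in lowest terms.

Genix; ρ ≥ 13/15

Biotek: cooperation gives 8 each period; deviation gives 14 once then 6 forever.
  8/(1−ρ) ≥ 14 + 6ρ/(1−ρ) ⇒ ρ ≥ 6/8 = 3/4.
Genix: cooperation gives 10 each period; deviation gives 23 once then 8 forever.
  ρ ≥ 13/15.
Both must hold, so the binding constraint is Genix's: ρ ≥ 13/15.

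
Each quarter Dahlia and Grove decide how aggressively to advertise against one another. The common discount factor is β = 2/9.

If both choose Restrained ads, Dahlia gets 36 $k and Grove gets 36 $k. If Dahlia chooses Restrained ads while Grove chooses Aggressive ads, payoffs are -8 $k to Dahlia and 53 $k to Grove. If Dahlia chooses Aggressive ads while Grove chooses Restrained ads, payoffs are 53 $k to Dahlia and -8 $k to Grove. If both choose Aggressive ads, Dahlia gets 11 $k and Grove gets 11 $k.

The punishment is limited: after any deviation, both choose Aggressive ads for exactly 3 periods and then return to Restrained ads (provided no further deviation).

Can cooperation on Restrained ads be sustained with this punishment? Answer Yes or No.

A one-shot deviation gives 53 now, then 11 for 3 periods, then back to 36.
Gain from deviating: (53−36) today; loss: (36−11) in each of the next 3 periods.
No-deviation condition: (36−11)(β+…+β^3) ≥ 53−36, i.e. β+…+β^3 ≥ 17/25.
At β = 2/9: β+…+β^3 = 0.2826 < 0.6800.
So cooperation is not sustainable.

No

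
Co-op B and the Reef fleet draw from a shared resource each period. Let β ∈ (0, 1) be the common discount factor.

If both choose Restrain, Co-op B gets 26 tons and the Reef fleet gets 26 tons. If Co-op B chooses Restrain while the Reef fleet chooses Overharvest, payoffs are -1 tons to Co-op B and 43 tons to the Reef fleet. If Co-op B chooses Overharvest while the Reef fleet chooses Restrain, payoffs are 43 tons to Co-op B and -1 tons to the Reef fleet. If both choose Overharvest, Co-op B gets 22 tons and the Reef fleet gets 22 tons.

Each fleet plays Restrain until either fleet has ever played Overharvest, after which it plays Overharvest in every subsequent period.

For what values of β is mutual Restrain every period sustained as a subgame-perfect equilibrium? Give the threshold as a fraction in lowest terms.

One-period gain from deviating is 43 − 26 = 17. The loss is 26 − 22 = 4 in every subsequent period, with present value 4·β/(1−β).
Deviation is unprofitable when 4·β/(1−β) ≥ 17, i.e. β/(1−β) ≥ 17/4.
Equivalently β ≥ 17/(17+4) = 17/21.

17/21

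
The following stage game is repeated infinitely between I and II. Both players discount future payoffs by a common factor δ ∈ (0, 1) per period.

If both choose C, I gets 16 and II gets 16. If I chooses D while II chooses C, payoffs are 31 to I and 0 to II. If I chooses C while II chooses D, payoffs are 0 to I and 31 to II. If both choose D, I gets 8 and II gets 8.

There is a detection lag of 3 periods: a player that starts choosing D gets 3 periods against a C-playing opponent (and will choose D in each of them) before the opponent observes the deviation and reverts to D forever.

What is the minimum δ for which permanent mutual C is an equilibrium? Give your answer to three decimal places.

Deviating for the 3 undetected periods gains 31−16 = 15 per period over cooperation, then loses 16−8 = 8 per period forever once punishment starts.
Gain: 15(1 + δ + … + δ^2); loss: 8·δ^3/(1−δ).
No profitable deviation ⇔ 15(1−δ^3) ≤ 8·δ^3, i.e. δ^3 ≥ 15/(15+8) = 15/23.
Hence δ ≥ (15/23)^(1/3) ≈ 0.867.

0.867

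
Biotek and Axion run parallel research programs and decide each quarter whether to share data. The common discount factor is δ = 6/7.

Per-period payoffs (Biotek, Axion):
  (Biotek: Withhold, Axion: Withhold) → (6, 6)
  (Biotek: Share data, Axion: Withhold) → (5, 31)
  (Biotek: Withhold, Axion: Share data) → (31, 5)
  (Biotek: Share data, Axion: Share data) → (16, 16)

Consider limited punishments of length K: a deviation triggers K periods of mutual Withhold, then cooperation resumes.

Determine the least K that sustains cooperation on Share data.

IC: δ(1−δ^K)/(1−δ) ≥ (31−16)/(16−6) = 3/2.
With δ = 6/7: need 1 − δ^K ≥ 3/2·(1−6/7)/(6/7), i.e. δ^K ≤ 0.7500.
Since (6/7)^1 = 0.8571 and (6/7)^2 = 0.7347, the smallest such K is 2.

2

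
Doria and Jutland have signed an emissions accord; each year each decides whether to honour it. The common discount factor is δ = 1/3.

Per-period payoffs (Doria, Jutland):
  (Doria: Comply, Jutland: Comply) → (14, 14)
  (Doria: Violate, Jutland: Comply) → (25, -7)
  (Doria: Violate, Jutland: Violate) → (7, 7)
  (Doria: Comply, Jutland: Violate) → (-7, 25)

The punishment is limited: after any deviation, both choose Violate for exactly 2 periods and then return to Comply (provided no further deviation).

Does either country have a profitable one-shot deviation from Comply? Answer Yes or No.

Yes

A one-shot deviation gives 25 now, then 7 for 2 periods, then back to 14.
Gain from deviating: (25−14) today; loss: (14−7) in each of the next 2 periods.
No-deviation condition: (14−7)(δ+…+δ^2) ≥ 25−14, i.e. δ+…+δ^2 ≥ 11/7.
At δ = 1/3: δ+…+δ^2 = 0.4444 < 1.5714.
So cooperation is not sustainable.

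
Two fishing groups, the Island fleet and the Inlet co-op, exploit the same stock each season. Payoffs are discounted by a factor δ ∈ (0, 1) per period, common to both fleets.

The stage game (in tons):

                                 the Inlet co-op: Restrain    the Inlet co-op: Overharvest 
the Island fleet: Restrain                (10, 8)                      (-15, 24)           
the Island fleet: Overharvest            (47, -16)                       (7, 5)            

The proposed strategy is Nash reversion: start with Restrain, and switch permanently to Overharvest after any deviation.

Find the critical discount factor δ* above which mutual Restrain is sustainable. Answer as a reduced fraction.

37/40

the Island fleet's threshold: (47−10)/(47−7) = 37/40.
the Inlet co-op's threshold: (24−8)/(24−5) = 16/19.
37/40 > 16/19, so the Island fleet binds and δ* = 37/40.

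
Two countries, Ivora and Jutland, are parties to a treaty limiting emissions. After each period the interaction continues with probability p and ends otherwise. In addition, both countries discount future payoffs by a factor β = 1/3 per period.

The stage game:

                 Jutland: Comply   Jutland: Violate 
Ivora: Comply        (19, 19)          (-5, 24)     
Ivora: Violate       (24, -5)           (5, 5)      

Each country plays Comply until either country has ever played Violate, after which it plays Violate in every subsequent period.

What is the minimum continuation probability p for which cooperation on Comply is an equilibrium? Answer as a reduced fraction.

15/19

With continuation probability p and discount β, the effective per-period discount factor is βp.
Grim-trigger IC: βp ≥ (24−19)/(24−5) = 5/19.
So p ≥ (5/19)/(1/3) = 15/19.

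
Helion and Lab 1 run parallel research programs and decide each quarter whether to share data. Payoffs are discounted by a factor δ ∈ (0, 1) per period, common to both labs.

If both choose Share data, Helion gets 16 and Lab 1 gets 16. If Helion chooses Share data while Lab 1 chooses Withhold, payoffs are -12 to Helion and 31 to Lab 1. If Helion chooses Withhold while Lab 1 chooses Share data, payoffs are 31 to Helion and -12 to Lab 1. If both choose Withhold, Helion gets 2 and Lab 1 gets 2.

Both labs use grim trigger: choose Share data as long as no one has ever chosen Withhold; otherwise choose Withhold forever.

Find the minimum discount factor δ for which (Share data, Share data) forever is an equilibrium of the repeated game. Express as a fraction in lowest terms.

Cooperation forever yields 16 each period: 16/(1−δ).
Deviating yields 31 once, then 2 forever: 31 + 2δ/(1−δ).
No profitable deviation requires 16/(1−δ) ≥ 31 + 2δ/(1−δ).
Multiplying by (1−δ): 16 ≥ 31(1−δ) + 2δ = 31 − 29δ.
So 29δ ≥ 15, i.e. δ ≥ 15/29.

15/29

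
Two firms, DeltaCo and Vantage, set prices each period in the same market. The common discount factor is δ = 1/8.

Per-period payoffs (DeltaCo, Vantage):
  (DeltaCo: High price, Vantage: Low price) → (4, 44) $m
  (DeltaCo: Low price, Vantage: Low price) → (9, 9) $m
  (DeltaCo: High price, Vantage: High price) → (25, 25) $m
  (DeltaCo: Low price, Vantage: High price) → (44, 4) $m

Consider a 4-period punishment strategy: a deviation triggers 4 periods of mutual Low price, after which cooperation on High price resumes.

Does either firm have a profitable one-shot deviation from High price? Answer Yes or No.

Comparing payoff streams over the 5 periods until play realigns: cooperate → 25(1+δ+…+δ^4); deviate → 44 + 9(δ+…+δ^4).
Cooperation is sustained iff (25−9)(δ+…+δ^4) ≥ 44−25.
δ+…+δ^4 = 1/8·(1−(1/8)^4)/(1−1/8) = 0.1428, and (44−25)/(25−9) = 1.1875.
0.1428 < 1.1875, so cooperation is not sustainable.

Yes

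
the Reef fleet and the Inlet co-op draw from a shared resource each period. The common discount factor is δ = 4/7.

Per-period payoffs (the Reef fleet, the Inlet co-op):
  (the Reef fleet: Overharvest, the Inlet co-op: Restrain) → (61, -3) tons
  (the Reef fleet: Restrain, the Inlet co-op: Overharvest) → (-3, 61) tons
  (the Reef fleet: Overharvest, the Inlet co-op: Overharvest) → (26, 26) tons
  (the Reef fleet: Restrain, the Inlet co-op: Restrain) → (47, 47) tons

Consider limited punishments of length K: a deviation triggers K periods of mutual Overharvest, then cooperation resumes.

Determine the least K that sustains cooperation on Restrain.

2

No profitable deviation requires (47−26)(δ+…+δ^K) ≥ 61−47, i.e. δ+…+δ^K ≥ 2/3 ≈ 0.6667.
With δ = 4/7, the partial sums are K=1: 0.5714, K=2: 0.8980.
K = 2 is the first length at which the sum reaches 0.6667.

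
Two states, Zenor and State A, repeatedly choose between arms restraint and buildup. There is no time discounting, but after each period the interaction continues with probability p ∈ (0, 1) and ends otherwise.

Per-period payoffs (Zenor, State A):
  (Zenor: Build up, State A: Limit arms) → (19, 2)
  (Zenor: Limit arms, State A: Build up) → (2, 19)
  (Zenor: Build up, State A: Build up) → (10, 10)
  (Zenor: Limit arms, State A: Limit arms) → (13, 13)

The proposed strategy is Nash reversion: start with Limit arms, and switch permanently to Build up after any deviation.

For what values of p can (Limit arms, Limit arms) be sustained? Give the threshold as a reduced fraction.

2/3

With no time discounting, the continuation probability p plays the role of the discount factor.
Grim-trigger IC: 13/(1−p) ≥ 19 + 10p/(1−p) ⇒ p ≥ (19−13)/(19−10) = 2/3.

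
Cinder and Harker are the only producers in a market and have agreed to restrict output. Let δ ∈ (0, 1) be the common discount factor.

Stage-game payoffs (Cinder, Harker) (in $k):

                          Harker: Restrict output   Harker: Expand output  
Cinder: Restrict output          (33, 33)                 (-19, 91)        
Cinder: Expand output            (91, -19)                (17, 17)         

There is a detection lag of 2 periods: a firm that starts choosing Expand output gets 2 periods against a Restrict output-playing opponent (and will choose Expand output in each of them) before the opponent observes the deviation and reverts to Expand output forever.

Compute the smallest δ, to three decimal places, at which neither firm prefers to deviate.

A deviator earns 91 for 2 periods, then 17 forever; cooperating earns 33 forever. Multiplying the IC by (1−δ):
33 ≥ 91(1−δ^2) + 17δ^2, so 74·δ^2 ≥ 58 and δ^2 ≥ 29/37.
δ ≥ (29/37)^(1/2) ≈ 0.885.

0.885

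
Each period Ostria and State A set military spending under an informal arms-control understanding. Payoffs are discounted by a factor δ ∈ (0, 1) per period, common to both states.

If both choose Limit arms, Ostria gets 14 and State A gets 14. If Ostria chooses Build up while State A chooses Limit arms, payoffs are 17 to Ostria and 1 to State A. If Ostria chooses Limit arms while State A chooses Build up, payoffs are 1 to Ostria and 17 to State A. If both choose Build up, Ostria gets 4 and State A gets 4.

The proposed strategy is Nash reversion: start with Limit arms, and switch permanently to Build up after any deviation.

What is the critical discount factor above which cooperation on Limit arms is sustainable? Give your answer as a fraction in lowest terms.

3/13

Cooperation forever yields 14 each period: 14/(1−δ).
Deviating yields 17 once, then 4 forever: 17 + 4δ/(1−δ).
No profitable deviation requires 14/(1−δ) ≥ 17 + 4δ/(1−δ).
Multiplying by (1−δ): 14 ≥ 17(1−δ) + 4δ = 17 − 13δ.
So 13δ ≥ 3, i.e. δ ≥ 3/13.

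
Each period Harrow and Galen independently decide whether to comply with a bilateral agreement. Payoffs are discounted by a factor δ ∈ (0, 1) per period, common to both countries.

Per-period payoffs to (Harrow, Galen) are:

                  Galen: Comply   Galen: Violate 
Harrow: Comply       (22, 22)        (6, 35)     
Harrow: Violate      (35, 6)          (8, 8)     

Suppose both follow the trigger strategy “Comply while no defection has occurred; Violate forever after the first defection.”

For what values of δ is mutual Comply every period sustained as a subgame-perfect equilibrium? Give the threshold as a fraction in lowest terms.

Under grim trigger the critical discount factor is (T−C)/(T−P) with T = 35, C = 22, P = 8.
δ* = (35−22)/(35−8) = 13/27.

13/27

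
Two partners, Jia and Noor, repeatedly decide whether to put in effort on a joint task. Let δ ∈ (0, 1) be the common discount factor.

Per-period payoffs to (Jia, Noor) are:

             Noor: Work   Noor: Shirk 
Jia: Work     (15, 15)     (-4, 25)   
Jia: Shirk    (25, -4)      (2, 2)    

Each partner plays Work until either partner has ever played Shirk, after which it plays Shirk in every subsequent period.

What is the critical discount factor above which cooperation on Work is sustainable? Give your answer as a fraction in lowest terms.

One-period gain from deviating is 25 − 15 = 10. The loss is 15 − 2 = 13 in every subsequent period, with present value 13·δ/(1−δ).
Deviation is unprofitable when 13·δ/(1−δ) ≥ 10, i.e. δ/(1−δ) ≥ 10/13.
Equivalently δ ≥ 10/(10+13) = 10/23.

10/23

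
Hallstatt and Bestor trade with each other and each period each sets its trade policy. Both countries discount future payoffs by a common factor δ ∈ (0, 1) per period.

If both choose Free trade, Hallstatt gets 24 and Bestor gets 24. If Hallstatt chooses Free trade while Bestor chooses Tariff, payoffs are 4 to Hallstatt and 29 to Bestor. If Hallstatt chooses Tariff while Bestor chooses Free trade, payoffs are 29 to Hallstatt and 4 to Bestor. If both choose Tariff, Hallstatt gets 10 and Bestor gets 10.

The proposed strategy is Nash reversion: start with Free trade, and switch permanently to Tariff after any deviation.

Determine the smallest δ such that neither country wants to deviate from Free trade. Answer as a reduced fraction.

24/(1−δ) ≥ 29 + 10δ/(1−δ)
24 ≥ 29 − 19δ
δ ≥ 5/19.

5/19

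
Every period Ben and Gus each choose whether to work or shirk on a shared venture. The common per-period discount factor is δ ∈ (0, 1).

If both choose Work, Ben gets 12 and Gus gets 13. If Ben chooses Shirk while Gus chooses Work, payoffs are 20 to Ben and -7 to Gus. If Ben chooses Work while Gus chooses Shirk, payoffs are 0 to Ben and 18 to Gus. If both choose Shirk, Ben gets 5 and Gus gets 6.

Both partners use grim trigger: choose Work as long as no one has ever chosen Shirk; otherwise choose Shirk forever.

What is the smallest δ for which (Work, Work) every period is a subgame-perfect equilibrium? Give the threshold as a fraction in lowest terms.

For Ben: deviation gain 20−12 = 8, per-period punishment loss 12−5 = 7. IC gives δ ≥ 8/15.
For Gus: gain 5, loss 7 per period, so δ ≥ 5/12.
The tighter constraint is Ben's, so cooperation needs δ ≥ 8/15.

8/15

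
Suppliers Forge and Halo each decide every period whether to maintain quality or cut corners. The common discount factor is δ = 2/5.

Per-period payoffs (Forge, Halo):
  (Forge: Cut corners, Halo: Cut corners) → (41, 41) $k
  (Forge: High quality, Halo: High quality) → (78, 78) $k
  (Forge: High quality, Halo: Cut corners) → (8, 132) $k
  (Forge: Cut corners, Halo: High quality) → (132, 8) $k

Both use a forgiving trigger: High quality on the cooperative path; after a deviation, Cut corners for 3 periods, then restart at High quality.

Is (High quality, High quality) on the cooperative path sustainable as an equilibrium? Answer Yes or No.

No

Comparing payoff streams over the 4 periods until play realigns: cooperate → 78(1+δ+…+δ^3); deviate → 132 + 41(δ+…+δ^3).
Cooperation is sustained iff (78−41)(δ+…+δ^3) ≥ 132−78.
δ+…+δ^3 = 2/5·(1−(2/5)^3)/(1−2/5) = 0.6240, and (132−78)/(78−41) = 1.4595.
0.6240 < 1.4595, so cooperation is not sustainable.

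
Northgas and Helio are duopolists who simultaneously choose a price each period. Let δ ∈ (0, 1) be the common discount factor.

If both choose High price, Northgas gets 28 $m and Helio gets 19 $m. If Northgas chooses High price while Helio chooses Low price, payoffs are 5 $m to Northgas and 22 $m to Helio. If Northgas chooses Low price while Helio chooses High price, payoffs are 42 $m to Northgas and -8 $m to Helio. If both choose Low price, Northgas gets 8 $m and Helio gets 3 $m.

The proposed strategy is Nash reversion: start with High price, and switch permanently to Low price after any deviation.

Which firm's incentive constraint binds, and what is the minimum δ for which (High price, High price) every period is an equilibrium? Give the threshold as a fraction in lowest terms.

Northgas; δ ≥ 7/17

Northgas's threshold: (42−28)/(42−8) = 7/17.
Helio's threshold: (22−19)/(22−3) = 3/19.
7/17 > 3/19, so Northgas binds and δ* = 7/17.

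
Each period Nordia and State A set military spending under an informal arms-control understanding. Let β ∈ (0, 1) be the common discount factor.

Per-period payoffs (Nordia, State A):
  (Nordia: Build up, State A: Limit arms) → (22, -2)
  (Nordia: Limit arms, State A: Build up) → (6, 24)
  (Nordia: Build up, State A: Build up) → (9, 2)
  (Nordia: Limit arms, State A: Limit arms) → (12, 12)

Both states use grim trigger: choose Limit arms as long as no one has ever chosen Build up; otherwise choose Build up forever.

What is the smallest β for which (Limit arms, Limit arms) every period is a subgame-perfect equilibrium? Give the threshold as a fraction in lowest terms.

Nordia's threshold: (22−12)/(22−9) = 10/13.
State A's threshold: (24−12)/(24−2) = 6/11.
10/13 > 6/11, so Nordia binds and β* = 10/13.

10/13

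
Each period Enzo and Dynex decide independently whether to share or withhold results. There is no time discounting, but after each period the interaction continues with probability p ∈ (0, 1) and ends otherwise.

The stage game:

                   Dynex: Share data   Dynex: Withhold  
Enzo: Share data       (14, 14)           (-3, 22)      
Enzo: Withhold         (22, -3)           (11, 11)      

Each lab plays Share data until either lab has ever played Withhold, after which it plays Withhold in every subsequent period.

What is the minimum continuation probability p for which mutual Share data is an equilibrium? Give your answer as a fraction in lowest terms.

8/11

Expected cooperation value is 14 + p·14 + p²·14 + … = 14/(1−p); deviation gives 22 + p·11/(1−p).
14 ≥ 22(1−p) + 11p ⇒ 11p ≥ 8 ⇒ p ≥ 8/11.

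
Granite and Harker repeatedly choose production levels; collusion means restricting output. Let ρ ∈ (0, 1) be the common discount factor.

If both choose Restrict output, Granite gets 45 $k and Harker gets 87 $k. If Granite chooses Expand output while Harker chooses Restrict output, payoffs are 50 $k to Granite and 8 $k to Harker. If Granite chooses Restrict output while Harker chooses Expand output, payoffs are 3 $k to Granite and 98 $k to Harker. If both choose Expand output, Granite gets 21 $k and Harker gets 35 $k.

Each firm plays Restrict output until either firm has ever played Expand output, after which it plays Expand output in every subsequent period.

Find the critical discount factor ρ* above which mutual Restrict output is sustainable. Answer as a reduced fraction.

11/63

Granite's threshold: (50−45)/(50−21) = 5/29.
Harker's threshold: (98−87)/(98−35) = 11/63.
5/29 < 11/63, so Harker binds and ρ* = 11/63.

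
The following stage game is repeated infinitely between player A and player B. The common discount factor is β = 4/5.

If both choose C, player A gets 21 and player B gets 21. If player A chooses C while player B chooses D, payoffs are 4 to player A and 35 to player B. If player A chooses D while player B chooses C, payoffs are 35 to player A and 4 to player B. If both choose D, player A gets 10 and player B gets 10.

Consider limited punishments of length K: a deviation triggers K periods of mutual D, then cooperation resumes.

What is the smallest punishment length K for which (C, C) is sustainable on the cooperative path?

2

IC: β(1−β^K)/(1−β) ≥ (35−21)/(21−10) = 14/11.
With β = 4/5: need 1 − β^K ≥ 14/11·(1−4/5)/(4/5), i.e. β^K ≤ 0.6818.
Since (4/5)^1 = 0.8000 and (4/5)^2 = 0.6400, the smallest such K is 2.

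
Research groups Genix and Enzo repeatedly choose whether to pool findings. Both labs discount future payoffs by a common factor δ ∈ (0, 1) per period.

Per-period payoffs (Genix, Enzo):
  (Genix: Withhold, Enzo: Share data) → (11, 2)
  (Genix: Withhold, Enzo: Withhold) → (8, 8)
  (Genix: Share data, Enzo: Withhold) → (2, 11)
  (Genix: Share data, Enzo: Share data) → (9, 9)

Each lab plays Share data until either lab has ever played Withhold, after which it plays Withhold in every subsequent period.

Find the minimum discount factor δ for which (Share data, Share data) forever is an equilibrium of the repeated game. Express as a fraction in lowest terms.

Under grim trigger the critical discount factor is (T−C)/(T−P) with T = 11, C = 9, P = 8.
δ* = (11−9)/(11−8) = 2/3.

2/3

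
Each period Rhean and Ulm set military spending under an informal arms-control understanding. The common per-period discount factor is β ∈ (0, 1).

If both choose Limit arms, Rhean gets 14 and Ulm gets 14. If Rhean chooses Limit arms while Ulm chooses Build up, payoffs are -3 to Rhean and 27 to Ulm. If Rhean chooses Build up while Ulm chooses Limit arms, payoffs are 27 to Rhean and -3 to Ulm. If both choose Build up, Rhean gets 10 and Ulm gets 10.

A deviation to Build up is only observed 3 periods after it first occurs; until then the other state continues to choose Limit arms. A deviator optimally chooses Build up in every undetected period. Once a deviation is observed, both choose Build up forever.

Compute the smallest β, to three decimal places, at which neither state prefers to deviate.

0.914

A deviator earns 27 for 3 periods, then 10 forever; cooperating earns 14 forever. Multiplying the IC by (1−β):
14 ≥ 27(1−β^3) + 10β^3, so 17·β^3 ≥ 13 and β^3 ≥ 13/17.
β ≥ (13/17)^(1/3) ≈ 0.914.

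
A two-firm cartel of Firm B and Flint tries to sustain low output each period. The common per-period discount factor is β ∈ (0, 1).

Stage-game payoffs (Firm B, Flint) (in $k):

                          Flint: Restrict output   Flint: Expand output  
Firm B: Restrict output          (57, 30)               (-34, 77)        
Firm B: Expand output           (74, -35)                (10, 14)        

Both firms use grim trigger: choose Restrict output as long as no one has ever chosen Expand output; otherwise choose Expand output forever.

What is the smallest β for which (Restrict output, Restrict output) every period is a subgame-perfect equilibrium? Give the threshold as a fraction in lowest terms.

47/63

For Firm B: deviation gain 74−57 = 17, per-period punishment loss 57−10 = 47. IC gives β ≥ 17/64.
For Flint: gain 47, loss 16 per period, so β ≥ 47/63.
The tighter constraint is Flint's, so cooperation needs β ≥ 47/63.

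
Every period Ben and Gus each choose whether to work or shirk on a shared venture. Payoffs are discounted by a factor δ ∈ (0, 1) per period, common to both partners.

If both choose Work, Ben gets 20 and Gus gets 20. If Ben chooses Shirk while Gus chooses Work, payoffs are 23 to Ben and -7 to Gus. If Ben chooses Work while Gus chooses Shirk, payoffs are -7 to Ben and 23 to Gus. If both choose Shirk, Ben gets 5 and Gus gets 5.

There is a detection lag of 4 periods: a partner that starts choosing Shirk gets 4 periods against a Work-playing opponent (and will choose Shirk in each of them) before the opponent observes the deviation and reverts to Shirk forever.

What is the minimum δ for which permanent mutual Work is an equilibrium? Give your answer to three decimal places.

Deviating for the 4 undetected periods gains 23−20 = 3 per period over cooperation, then loses 20−5 = 15 per period forever once punishment starts.
Gain: 3(1 + δ + … + δ^3); loss: 15·δ^4/(1−δ).
No profitable deviation ⇔ 3(1−δ^4) ≤ 15·δ^4, i.e. δ^4 ≥ 3/(3+15) = 1/6.
Hence δ ≥ (1/6)^(1/4) ≈ 0.639.

0.639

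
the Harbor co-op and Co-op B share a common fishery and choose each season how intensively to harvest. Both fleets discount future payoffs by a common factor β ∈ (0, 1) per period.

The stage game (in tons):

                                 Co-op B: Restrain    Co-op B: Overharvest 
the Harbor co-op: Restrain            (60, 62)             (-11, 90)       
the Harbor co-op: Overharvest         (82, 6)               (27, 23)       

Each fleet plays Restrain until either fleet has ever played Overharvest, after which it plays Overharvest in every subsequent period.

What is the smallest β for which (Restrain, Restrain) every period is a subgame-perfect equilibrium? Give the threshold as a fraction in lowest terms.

the Harbor co-op's threshold: (82−60)/(82−27) = 2/5.
Co-op B's threshold: (90−62)/(90−23) = 28/67.
2/5 < 28/67, so Co-op B binds and β* = 28/67.

28/67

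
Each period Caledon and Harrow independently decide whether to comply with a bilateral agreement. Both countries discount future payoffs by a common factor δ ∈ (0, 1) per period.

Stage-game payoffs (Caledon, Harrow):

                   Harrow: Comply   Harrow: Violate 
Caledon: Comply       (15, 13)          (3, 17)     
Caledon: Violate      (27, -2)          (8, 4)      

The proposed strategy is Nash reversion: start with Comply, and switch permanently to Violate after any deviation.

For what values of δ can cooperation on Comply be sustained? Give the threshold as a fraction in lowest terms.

Caledon's threshold: (27−15)/(27−8) = 12/19.
Harrow's threshold: (17−13)/(17−4) = 4/13.
12/19 > 4/13, so Caledon binds and δ* = 12/19.

12/19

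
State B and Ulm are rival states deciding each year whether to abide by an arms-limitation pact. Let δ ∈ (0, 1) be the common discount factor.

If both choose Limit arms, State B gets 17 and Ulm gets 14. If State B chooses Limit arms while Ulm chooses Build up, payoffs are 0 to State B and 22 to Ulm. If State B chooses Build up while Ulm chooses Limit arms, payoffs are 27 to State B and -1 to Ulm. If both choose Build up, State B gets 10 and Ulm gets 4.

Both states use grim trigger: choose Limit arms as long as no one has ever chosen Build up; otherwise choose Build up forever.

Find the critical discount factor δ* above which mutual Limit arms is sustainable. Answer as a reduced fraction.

10/17

State B: cooperation gives 17 each period; deviation gives 27 once then 10 forever.
  17/(1−δ) ≥ 27 + 10δ/(1−δ) ⇒ δ ≥ 10/17.
Ulm: cooperation gives 14 each period; deviation gives 22 once then 4 forever.
  δ ≥ 8/18 = 4/9.
Both must hold, so the binding constraint is State B's: δ ≥ 10/17.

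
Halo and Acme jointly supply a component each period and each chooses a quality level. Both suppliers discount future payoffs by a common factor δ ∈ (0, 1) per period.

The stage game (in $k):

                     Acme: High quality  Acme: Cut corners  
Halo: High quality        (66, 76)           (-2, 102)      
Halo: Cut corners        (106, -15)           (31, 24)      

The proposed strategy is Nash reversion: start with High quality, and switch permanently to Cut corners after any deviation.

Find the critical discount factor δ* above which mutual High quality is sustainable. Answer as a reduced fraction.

Halo: cooperation gives 66 each period; deviation gives 106 once then 31 forever.
  66/(1−δ) ≥ 106 + 31δ/(1−δ) ⇒ δ ≥ 40/75 = 8/15.
Acme: cooperation gives 76 each period; deviation gives 102 once then 24 forever.
  δ ≥ 26/78 = 1/3.
Both must hold, so the binding constraint is Halo's: δ ≥ 8/15.

8/15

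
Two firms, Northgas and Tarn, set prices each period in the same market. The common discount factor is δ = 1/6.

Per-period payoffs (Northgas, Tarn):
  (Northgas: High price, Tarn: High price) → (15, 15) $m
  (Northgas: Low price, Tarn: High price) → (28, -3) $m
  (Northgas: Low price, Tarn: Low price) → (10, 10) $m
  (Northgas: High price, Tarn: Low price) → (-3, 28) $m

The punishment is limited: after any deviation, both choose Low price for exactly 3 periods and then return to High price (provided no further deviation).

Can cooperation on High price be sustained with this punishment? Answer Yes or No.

A one-shot deviation gives 28 now, then 10 for 3 periods, then back to 15.
Gain from deviating: (28−15) today; loss: (15−10) in each of the next 3 periods.
No-deviation condition: (15−10)(δ+…+δ^3) ≥ 28−15, i.e. δ+…+δ^3 ≥ 13/5.
At δ = 1/6: δ+…+δ^3 = 0.1991 < 2.6000.
So cooperation is not sustainable.

No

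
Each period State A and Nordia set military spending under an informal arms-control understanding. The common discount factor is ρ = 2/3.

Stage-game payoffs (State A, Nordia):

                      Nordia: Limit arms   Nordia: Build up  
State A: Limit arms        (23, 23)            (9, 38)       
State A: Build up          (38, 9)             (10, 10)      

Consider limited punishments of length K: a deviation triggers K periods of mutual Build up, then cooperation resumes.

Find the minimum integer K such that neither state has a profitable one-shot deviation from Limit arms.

3

Need Σ_{k=1}^{K} ρ^k ≥ (38−23)/(23−10) = 1.1538 at ρ = 2/3.
At K = 2 the sum is 1.1111 < 1.1538; at K = 3 it is 1.4074 ≥ 1.1538.
So the minimum punishment length is K = 3.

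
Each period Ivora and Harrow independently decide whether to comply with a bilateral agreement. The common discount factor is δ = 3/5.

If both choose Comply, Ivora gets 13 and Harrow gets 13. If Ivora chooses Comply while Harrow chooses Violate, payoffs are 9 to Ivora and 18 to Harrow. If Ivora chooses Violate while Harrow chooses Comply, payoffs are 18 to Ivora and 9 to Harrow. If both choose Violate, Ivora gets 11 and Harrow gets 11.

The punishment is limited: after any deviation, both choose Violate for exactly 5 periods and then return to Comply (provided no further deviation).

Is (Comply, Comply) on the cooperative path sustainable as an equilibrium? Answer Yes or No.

A one-shot deviation gives 18 now, then 11 for 5 periods, then back to 13.
Gain from deviating: (18−13) today; loss: (13−11) in each of the next 5 periods.
No-deviation condition: (13−11)(δ+…+δ^5) ≥ 18−13, i.e. δ+…+δ^5 ≥ 5/2.
At δ = 3/5: δ+…+δ^5 = 1.3834 < 2.5000.
So cooperation is not sustainable.

No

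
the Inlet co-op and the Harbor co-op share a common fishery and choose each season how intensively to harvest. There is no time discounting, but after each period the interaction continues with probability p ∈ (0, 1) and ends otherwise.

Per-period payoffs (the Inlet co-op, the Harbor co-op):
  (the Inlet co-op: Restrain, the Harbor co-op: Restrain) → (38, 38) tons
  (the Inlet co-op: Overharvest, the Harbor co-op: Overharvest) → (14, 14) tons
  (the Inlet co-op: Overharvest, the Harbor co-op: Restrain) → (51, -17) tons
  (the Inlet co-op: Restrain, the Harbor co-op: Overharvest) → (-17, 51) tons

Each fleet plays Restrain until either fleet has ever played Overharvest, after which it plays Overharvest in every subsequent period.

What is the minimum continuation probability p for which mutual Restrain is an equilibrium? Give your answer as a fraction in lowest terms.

13/37

With no time discounting, the continuation probability p plays the role of the discount factor.
Grim-trigger IC: 38/(1−p) ≥ 51 + 14p/(1−p) ⇒ p ≥ (51−38)/(51−14) = 13/37.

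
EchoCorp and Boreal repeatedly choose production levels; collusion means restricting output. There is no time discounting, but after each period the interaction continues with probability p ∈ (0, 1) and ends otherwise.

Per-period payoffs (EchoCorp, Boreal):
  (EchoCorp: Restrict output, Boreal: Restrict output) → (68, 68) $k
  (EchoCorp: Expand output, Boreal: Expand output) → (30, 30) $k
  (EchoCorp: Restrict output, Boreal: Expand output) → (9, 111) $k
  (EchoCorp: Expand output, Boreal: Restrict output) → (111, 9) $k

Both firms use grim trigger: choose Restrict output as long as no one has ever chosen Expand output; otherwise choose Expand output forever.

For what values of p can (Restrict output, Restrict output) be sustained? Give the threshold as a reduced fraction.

Expected cooperation value is 68 + p·68 + p²·68 + … = 68/(1−p); deviation gives 111 + p·30/(1−p).
68 ≥ 111(1−p) + 30p ⇒ 81p ≥ 43 ⇒ p ≥ 43/81.

43/81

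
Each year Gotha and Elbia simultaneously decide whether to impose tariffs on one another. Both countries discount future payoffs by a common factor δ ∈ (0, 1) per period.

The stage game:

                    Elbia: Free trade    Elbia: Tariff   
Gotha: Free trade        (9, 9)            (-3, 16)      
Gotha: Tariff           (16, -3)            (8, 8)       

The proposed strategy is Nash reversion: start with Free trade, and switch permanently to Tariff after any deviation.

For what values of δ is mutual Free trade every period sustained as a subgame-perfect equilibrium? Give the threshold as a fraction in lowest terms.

9/(1−δ) ≥ 16 + 8δ/(1−δ)
9 ≥ 16 − 8δ
δ ≥ 7/8.

7/8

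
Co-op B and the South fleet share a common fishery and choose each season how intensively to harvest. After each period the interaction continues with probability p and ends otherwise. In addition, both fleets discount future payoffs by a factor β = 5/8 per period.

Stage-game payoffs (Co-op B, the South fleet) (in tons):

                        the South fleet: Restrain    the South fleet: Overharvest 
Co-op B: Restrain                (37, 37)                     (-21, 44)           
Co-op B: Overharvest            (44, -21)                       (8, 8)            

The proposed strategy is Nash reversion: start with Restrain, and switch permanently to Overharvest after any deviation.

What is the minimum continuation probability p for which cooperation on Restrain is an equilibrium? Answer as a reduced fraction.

14/45

With continuation probability p and discount β, the effective per-period discount factor is βp.
Grim-trigger IC: βp ≥ (44−37)/(44−8) = 7/36.
So p ≥ (7/36)/(5/8) = 14/45.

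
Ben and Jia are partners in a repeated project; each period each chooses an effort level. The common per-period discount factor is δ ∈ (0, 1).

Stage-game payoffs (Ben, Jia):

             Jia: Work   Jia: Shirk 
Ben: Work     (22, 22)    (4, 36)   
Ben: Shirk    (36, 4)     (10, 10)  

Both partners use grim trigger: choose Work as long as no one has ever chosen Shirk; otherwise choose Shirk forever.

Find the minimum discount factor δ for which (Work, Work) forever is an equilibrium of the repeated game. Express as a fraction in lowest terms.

7/13

22/(1−δ) ≥ 36 + 10δ/(1−δ)
22 ≥ 36 − 26δ
δ ≥ 14/26 = 7/13.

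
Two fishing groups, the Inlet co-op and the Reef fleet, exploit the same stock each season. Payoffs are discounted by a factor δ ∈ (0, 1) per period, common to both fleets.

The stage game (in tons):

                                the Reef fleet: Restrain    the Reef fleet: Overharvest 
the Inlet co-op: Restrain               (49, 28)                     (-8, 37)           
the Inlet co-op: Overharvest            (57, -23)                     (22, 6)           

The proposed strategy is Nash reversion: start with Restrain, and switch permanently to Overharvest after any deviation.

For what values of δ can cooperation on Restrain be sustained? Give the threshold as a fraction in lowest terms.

the Inlet co-op's threshold: (57−49)/(57−22) = 8/35.
the Reef fleet's threshold: (37−28)/(37−6) = 9/31.
8/35 < 9/31, so the Reef fleet binds and δ* = 9/31.

9/31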